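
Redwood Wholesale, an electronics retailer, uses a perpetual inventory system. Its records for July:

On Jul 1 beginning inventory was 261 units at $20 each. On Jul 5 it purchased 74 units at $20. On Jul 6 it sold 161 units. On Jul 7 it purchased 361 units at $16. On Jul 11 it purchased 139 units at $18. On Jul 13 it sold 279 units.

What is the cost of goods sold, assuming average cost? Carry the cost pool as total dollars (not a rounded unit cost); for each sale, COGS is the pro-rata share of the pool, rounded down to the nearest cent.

COGS = $8,087.18

After Jul 1: 261 on hand, pool $5,220.00 (≈ $20.0000 each)
After Jul 5: 335 on hand, pool $6,700.00 (≈ $20.0000 each)
Jul 6, sell 161: 161/335 × $6,700.00 → $3,220.00
After Jul 7: 535 on hand, pool $9,256.00 (≈ $17.3009 each)
After Jul 11: 674 on hand, pool $11,758.00 (≈ $17.4451 each)
Jul 13, sell 279: 279/674 × $11,758.00 → $4,867.18
Total COGS = $3,220.00 + $4,867.18 = $8,087.18
Ending inventory (cost pool remaining) = $6,890.82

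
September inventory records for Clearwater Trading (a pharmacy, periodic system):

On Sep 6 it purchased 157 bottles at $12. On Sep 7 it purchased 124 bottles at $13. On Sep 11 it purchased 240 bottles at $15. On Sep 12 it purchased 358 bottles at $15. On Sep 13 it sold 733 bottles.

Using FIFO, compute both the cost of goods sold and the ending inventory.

Sep 13, 733 sold [FIFO — oldest first]: 157 @ $12 + 124 @ $13 + 240 @ $15 + 212 @ $15 = $10,276
Ending inventory: 146 @ $15 = $2,190

COGS = $10,276; ending inventory = $2,190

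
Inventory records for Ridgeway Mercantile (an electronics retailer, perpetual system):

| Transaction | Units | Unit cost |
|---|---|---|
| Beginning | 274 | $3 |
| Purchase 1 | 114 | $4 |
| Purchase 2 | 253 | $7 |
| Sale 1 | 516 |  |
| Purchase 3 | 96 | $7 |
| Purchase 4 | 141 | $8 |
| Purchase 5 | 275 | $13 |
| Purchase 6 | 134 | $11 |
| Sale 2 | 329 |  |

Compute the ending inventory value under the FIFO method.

Ending inventory = $5,313

Sale 1 (516) [FIFO — oldest first]: 274 @ $3 + 114 @ $4 + 128 @ $7 = $2,174
Sale 2 (329) [FIFO — oldest first]: 125 @ $7 + 96 @ $7 + 108 @ $8 = $2,411
Total COGS = $2,174 + $2,411 = $4,585
Ending inventory: 33 @ $8 + 275 @ $13 + 134 @ $11 = $5,313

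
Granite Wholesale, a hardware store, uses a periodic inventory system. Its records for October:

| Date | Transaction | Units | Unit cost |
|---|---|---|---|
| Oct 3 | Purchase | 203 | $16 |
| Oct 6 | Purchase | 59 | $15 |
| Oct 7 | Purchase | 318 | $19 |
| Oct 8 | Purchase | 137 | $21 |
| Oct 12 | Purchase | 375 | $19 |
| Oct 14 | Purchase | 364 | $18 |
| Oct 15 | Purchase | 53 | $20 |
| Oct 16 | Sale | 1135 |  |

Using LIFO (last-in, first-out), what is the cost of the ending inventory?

Oct 16, 1135 sold [LIFO — newest first]: 53 @ $20 + 364 @ $18 + 375 @ $19 + 137 @ $21 + 206 @ $19 = $21,528
Ending inventory: 203 @ $16 + 59 @ $15 + 112 @ $19 = $6,261

Ending inventory = $6,261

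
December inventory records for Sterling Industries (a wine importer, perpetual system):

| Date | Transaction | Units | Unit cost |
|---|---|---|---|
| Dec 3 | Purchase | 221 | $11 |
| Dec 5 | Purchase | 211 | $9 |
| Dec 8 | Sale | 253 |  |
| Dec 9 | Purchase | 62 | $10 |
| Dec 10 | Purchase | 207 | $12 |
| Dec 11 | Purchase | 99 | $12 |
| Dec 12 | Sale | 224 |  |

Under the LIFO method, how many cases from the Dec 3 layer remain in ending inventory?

Dec 8, 253 sold [LIFO — newest first]: 211 @ $9 + 42 @ $11 = $2,361
Dec 12, 224 sold [LIFO — newest first]: 99 @ $12 + 125 @ $12 = $2,688
Total COGS = $2,361 + $2,688 = $5,049
Ending inventory: 179 @ $11 + 62 @ $10 + 82 @ $12 = $3,573

179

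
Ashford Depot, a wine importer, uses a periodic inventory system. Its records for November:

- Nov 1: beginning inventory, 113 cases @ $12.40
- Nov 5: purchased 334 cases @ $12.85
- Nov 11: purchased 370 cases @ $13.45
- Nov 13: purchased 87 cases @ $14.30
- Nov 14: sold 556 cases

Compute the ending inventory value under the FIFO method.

Ending inventory = $4,754.55

Nov 14, 556 sold [FIFO — oldest first]: 113 @ $12.40 + 334 @ $12.85 + 109 @ $13.45 = $7,159.15
Ending inventory: 261 @ $13.45 + 87 @ $14.30 = $4,754.55
Check: goods available $11,913.70 = COGS $7,159.15 + ending $4,754.55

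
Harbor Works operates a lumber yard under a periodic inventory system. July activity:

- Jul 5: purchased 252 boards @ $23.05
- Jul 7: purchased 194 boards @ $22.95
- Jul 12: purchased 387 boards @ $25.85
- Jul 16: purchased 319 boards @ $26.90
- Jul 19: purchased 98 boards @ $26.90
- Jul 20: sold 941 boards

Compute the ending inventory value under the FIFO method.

Ending inventory = $8,312.10

Jul 20, 941 sold [FIFO — oldest first]: 252 @ $23.05 + 194 @ $22.95 + 387 @ $25.85 + 108 @ $26.90 = $23,170.05
Ending inventory: 211 @ $26.90 + 98 @ $26.90 = $8,312.10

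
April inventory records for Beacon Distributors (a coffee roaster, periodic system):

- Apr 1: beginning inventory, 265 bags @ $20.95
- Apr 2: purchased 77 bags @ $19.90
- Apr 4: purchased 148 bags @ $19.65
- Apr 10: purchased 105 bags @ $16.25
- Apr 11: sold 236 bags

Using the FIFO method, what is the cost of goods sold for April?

Apr 11, 236 sold [FIFO — oldest first]: 236 @ $20.95 = $4,944.20
Ending inventory: 29 @ $20.95 + 77 @ $19.90 + 148 @ $19.65 + 105 @ $16.25 = $6,754.30

COGS = $4,944.20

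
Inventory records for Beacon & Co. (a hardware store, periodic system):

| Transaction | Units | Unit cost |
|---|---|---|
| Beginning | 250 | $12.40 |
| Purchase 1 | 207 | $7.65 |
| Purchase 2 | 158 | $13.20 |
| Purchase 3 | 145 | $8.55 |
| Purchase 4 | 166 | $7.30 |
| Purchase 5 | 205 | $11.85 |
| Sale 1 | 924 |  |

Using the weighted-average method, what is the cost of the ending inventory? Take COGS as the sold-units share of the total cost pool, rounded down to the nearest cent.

Ending inventory = $2,132.22

Sale 1, sell 924: 924/1131 × $11,649.95 → $9,517.73
Ending inventory (cost pool remaining) = $2,132.22
Check: goods available $11,649.95 = COGS $9,517.73 + ending $2,132.22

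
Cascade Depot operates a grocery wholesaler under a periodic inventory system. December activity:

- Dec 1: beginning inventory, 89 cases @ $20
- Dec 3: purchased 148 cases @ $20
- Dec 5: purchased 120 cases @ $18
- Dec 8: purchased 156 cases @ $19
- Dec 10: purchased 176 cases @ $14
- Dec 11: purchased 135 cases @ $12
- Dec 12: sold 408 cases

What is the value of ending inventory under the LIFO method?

Dec 12, 408 sold [LIFO — newest first]: 135 @ $12 + 176 @ $14 + 97 @ $19 = $5,927
Ending inventory: 89 @ $20 + 148 @ $20 + 120 @ $18 + 59 @ $19 = $8,021

Ending inventory = $8,021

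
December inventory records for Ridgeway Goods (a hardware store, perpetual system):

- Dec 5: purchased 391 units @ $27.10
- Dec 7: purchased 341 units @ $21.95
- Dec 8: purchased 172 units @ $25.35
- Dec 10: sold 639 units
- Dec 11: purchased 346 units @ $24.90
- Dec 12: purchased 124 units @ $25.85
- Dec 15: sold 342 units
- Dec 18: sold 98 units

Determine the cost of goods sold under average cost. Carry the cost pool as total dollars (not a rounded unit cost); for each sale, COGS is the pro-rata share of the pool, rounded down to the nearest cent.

COGS = $26,877.30

After Dec 5: 391 on hand, pool $10,596.10 (≈ $27.1000 each)
After Dec 7: 732 on hand, pool $18,081.05 (≈ $24.7009 each)
After Dec 8: 904 on hand, pool $22,441.25 (≈ $24.8244 each)
Dec 10, sell 639: 639/904 × $22,441.25 → $15,862.78
After Dec 11: 611 on hand, pool $15,193.87 (≈ $24.8672 each)
After Dec 12: 735 on hand, pool $18,399.27 (≈ $25.0330 each)
Dec 15, sell 342: 342/735 × $18,399.27 → $8,561.29
Dec 18, sell 98: 98/393 × $9,837.98 → $2,453.23
Total COGS = $15,862.78 + $8,561.29 + $2,453.23 = $26,877.30
Ending inventory (cost pool remaining) = $7,384.75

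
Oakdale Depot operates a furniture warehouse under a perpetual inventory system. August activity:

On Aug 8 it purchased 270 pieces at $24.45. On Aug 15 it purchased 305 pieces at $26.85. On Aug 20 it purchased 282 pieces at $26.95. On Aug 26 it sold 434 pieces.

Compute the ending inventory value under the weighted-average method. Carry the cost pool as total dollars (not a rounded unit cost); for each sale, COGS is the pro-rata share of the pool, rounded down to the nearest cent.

After Aug 8: 270 on hand, pool $6,601.50 (≈ $24.4500 each)
After Aug 15: 575 on hand, pool $14,790.75 (≈ $25.7230 each)
After Aug 20: 857 on hand, pool $22,390.65 (≈ $26.1268 each)
Aug 26, sell 434: 434/857 × $22,390.65 → $11,339.02
Ending inventory (cost pool remaining) = $11,051.63
Check: goods available $22,390.65 = COGS $11,339.02 + ending $11,051.63

Ending inventory = $11,051.63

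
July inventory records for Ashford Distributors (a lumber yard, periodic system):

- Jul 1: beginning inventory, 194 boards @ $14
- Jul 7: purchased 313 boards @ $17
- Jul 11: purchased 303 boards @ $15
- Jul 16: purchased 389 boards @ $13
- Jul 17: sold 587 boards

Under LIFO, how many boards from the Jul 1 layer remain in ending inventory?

Jul 17, 587 sold [LIFO — newest first]: 389 @ $13 + 198 @ $15 = $8,027
Ending inventory: 194 @ $14 + 313 @ $17 + 105 @ $15 = $9,612

194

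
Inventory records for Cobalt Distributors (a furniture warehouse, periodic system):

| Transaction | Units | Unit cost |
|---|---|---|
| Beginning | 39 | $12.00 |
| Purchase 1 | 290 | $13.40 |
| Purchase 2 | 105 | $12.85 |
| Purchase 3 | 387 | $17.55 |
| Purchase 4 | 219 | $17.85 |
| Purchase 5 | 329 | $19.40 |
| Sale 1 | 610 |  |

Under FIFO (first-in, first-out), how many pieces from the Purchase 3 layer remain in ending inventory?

211

Sale 1 (610) [FIFO — oldest first]: 39 @ $12.00 + 290 @ $13.40 + 105 @ $12.85 + 176 @ $17.55 = $8,792.05
Ending inventory: 211 @ $17.55 + 219 @ $17.85 + 329 @ $19.40 = $13,994.80
Check: goods available $22,786.85 = COGS $8,792.05 + ending $13,994.80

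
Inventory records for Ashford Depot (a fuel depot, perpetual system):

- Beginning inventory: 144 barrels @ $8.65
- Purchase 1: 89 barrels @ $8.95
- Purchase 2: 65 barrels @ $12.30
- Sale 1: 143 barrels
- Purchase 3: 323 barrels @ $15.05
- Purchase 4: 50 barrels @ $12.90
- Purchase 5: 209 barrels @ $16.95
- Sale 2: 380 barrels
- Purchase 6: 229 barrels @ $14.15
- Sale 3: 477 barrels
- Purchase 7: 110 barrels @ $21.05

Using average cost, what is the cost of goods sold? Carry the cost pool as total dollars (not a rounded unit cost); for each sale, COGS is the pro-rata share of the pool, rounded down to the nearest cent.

COGS = $13,579.50

After Beginning: 144 on hand, pool $1,245.60 (≈ $8.6500 each)
After Purchase 1: 233 on hand, pool $2,042.15 (≈ $8.7646 each)
After Purchase 2: 298 on hand, pool $2,841.65 (≈ $9.5357 each)
Sale 1, sell 143: 143/298 × $2,841.65 → $1,363.61
After Purchase 3: 478 on hand, pool $6,339.19 (≈ $13.2619 each)
After Purchase 4: 528 on hand, pool $6,984.19 (≈ $13.2276 each)
After Purchase 5: 737 on hand, pool $10,526.74 (≈ $14.2832 each)
Sale 2, sell 380: 380/737 × $10,526.74 → $5,427.62
After Purchase 6: 586 on hand, pool $8,339.47 (≈ $14.2312 each)
Sale 3, sell 477: 477/586 × $8,339.47 → $6,788.27
After Purchase 7: 219 on hand, pool $3,866.70 (≈ $17.6562 each)
Total COGS = $1,363.61 + $5,427.62 + $6,788.27 = $13,579.50
Ending inventory (cost pool remaining) = $3,866.70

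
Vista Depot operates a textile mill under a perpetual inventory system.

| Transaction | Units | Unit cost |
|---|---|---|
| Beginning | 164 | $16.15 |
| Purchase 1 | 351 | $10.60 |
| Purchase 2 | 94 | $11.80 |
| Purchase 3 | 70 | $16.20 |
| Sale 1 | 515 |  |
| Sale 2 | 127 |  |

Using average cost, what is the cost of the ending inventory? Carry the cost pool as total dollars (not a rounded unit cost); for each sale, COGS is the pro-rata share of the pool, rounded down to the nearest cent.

After Beginning: 164 on hand, pool $2,648.60 (≈ $16.1500 each)
After Purchase 1: 515 on hand, pool $6,369.20 (≈ $12.3674 each)
After Purchase 2: 609 on hand, pool $7,478.40 (≈ $12.2798 each)
After Purchase 3: 679 on hand, pool $8,612.40 (≈ $12.6839 each)
Sale 1, sell 515: 515/679 × $8,612.40 → $6,532.23
Sale 2, sell 127: 127/164 × $2,080.17 → $1,610.86
Total COGS = $6,532.23 + $1,610.86 = $8,143.09
Ending inventory (cost pool remaining) = $469.31
Check: goods available $8,612.40 = COGS $8,143.09 + ending $469.31

Ending inventory = $469.31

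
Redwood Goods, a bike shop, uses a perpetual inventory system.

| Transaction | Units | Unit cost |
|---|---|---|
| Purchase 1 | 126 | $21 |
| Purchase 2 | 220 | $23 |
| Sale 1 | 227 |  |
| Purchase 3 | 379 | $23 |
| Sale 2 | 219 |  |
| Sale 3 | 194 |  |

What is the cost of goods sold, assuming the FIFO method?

COGS = $14,468

Sale 1 (227) [FIFO — oldest first]: 126 @ $21 + 101 @ $23 = $4,969
Sale 2 (219) [FIFO — oldest first]: 119 @ $23 + 100 @ $23 = $5,037
Sale 3 (194) [FIFO — oldest first]: 194 @ $23 = $4,462
Total COGS = $4,969 + $5,037 + $4,462 = $14,468
Ending inventory: 85 @ $23 = $1,955
Check: goods available $16,423 = COGS $14,468 + ending $1,955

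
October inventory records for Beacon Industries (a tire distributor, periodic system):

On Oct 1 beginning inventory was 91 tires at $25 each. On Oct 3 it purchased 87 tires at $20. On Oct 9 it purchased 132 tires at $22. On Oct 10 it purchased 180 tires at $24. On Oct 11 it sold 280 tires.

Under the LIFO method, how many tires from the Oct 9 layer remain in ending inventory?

Oct 11, 280 sold [LIFO — newest first]: 180 @ $24 + 100 @ $22 = $6,520
Ending inventory: 91 @ $25 + 87 @ $20 + 32 @ $22 = $4,719
Check: goods available $11,239 = COGS $6,520 + ending $4,719

32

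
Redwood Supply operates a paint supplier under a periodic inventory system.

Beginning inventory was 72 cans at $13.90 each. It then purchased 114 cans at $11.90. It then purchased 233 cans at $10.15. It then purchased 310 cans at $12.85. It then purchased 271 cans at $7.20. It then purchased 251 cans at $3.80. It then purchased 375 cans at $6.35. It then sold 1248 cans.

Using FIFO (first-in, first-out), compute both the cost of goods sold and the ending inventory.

Sale 1 (1248) [FIFO — oldest first]: 72 @ $13.90 + 114 @ $11.90 + 233 @ $10.15 + 310 @ $12.85 + 271 @ $7.20 + 248 @ $3.80 = $11,599.45
Ending inventory: 3 @ $3.80 + 375 @ $6.35 = $2,392.65

COGS = $11,599.45; ending inventory = $2,392.65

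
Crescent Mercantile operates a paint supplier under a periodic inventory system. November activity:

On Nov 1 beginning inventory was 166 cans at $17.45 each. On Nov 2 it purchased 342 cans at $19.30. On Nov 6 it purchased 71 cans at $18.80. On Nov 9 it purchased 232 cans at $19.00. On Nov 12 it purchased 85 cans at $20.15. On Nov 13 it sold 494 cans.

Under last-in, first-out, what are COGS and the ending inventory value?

COGS = $9,501.35; ending inventory = $7,451.50

Nov 13, 494 sold [LIFO — newest first]: 85 @ $20.15 + 232 @ $19.00 + 71 @ $18.80 + 106 @ $19.30 = $9,501.35
Ending inventory: 166 @ $17.45 + 236 @ $19.30 = $7,451.50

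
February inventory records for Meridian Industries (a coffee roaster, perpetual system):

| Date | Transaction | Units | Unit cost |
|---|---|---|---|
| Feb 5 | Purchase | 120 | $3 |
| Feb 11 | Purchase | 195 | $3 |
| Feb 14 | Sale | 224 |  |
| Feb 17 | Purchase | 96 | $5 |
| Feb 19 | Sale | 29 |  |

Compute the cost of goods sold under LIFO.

COGS = $817

Feb 14, 224 sold [LIFO — newest first]: 195 @ $3 + 29 @ $3 = $672
Feb 19, 29 sold [LIFO — newest first]: 29 @ $5 = $145
Total COGS = $672 + $145 = $817
Ending inventory: 91 @ $3 + 67 @ $5 = $608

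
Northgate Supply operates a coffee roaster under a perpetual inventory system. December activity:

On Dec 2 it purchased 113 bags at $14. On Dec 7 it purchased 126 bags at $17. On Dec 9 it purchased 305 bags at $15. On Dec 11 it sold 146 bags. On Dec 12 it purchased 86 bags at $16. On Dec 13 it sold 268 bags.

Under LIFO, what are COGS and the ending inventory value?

Dec 11, 146 sold [LIFO — newest first]: 146 @ $15 = $2,190
Dec 13, 268 sold [LIFO — newest first]: 86 @ $16 + 159 @ $15 + 23 @ $17 = $4,152
Total COGS = $2,190 + $4,152 = $6,342
Ending inventory: 113 @ $14 + 103 @ $17 = $3,333

COGS = $6,342; ending inventory = $3,333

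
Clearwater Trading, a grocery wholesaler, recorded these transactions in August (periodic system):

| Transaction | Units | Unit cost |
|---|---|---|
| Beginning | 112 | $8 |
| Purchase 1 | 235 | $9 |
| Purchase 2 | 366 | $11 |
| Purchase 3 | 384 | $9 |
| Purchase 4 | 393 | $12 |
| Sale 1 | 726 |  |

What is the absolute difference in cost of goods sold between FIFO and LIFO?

FIFO COGS: 112 @ $8 + 235 @ $9 + 366 @ $11 + 13 @ $9 = $7,154
LIFO COGS: 393 @ $12 + 333 @ $9 = $7,713
Difference = |$7,154 − $7,713| = $559

$559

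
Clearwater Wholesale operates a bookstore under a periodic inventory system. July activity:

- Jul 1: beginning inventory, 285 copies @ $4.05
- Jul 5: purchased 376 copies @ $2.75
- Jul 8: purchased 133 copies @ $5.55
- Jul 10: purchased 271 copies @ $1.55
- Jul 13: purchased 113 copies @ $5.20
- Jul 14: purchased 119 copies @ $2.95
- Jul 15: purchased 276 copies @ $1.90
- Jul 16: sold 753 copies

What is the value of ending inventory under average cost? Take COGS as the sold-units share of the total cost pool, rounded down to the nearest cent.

Ending inventory = $2,507.18

Jul 16, sell 753: 753/1573 × $4,809.50 → $2,302.32
Ending inventory (cost pool remaining) = $2,507.18
Check: goods available $4,809.50 = COGS $2,302.32 + ending $2,507.18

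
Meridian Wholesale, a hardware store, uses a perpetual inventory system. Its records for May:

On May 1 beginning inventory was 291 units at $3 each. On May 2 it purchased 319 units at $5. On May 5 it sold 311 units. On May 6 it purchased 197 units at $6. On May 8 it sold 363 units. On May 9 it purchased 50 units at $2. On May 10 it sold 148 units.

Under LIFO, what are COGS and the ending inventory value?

COGS = $3,645; ending inventory = $105

May 5, 311 sold [LIFO — newest first]: 311 @ $5 = $1,555
May 8, 363 sold [LIFO — newest first]: 197 @ $6 + 8 @ $5 + 158 @ $3 = $1,696
May 10, 148 sold [LIFO — newest first]: 50 @ $2 + 98 @ $3 = $394
Total COGS = $1,555 + $1,696 + $394 = $3,645
Ending inventory: 35 @ $3 = $105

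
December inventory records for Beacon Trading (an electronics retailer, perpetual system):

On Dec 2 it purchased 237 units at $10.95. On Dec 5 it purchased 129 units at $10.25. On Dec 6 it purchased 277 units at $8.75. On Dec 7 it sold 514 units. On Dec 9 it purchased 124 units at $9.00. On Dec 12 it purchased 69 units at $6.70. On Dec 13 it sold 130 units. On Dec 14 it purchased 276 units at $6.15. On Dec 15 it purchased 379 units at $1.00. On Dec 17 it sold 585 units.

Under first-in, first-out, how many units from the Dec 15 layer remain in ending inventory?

262

Dec 7, 514 sold [FIFO — oldest first]: 237 @ $10.95 + 129 @ $10.25 + 148 @ $8.75 = $5,212.40
Dec 13, 130 sold [FIFO — oldest first]: 129 @ $8.75 + 1 @ $9.00 = $1,137.75
Dec 17, 585 sold [FIFO — oldest first]: 123 @ $9.00 + 69 @ $6.70 + 276 @ $6.15 + 117 @ $1.00 = $3,383.70
Total COGS = $5,212.40 + $1,137.75 + $3,383.70 = $9,733.85
Ending inventory: 262 @ $1.00 = $262.00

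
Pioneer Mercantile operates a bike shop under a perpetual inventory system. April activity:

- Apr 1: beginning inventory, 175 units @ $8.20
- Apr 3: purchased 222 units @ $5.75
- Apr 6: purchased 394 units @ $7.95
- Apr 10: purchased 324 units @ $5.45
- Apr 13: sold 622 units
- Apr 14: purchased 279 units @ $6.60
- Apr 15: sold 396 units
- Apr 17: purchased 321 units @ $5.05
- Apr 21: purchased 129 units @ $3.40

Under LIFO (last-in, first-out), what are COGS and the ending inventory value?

COGS = $6,860.25; ending inventory = $4,650.40

Apr 13, 622 sold [LIFO — newest first]: 324 @ $5.45 + 298 @ $7.95 = $4,134.90
Apr 15, 396 sold [LIFO — newest first]: 279 @ $6.60 + 96 @ $7.95 + 21 @ $5.75 = $2,725.35
Total COGS = $4,134.90 + $2,725.35 = $6,860.25
Ending inventory: 175 @ $8.20 + 201 @ $5.75 + 321 @ $5.05 + 129 @ $3.40 = $4,650.40
Check: goods available $11,510.65 = COGS $6,860.25 + ending $4,650.40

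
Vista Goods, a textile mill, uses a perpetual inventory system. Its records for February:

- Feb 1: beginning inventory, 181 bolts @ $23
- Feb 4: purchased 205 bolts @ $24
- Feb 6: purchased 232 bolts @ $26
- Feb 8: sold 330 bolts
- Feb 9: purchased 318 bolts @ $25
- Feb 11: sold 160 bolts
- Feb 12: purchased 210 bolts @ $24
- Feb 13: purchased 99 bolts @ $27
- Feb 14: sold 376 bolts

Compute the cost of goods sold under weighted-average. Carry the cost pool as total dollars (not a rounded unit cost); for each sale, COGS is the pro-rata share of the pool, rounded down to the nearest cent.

After Feb 1: 181 on hand, pool $4,163.00 (≈ $23.0000 each)
After Feb 4: 386 on hand, pool $9,083.00 (≈ $23.5311 each)
After Feb 6: 618 on hand, pool $15,115.00 (≈ $24.4579 each)
Feb 8, sell 330: 330/618 × $15,115.00 → $8,071.11
After Feb 9: 606 on hand, pool $14,993.89 (≈ $24.7424 each)
Feb 11, sell 160: 160/606 × $14,993.89 → $3,958.78
After Feb 12: 656 on hand, pool $16,075.11 (≈ $24.5047 each)
After Feb 13: 755 on hand, pool $18,748.11 (≈ $24.8319 each)
Feb 14, sell 376: 376/755 × $18,748.11 → $9,336.80
Total COGS = $8,071.11 + $3,958.78 + $9,336.80 = $21,366.69
Ending inventory (cost pool remaining) = $9,411.31
Check: goods available $30,778.00 = COGS $21,366.69 + ending $9,411.31

COGS = $21,366.69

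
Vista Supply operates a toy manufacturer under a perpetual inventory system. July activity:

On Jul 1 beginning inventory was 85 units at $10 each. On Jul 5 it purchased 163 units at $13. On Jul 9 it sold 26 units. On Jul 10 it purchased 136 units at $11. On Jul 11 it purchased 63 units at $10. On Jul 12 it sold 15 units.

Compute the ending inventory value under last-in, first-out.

Jul 9, 26 sold [LIFO — newest first]: 26 @ $13 = $338
Jul 12, 15 sold [LIFO — newest first]: 15 @ $10 = $150
Total COGS = $338 + $150 = $488
Ending inventory: 85 @ $10 + 137 @ $13 + 136 @ $11 + 48 @ $10 = $4,607
Check: goods available $5,095 = COGS $488 + ending $4,607

Ending inventory = $4,607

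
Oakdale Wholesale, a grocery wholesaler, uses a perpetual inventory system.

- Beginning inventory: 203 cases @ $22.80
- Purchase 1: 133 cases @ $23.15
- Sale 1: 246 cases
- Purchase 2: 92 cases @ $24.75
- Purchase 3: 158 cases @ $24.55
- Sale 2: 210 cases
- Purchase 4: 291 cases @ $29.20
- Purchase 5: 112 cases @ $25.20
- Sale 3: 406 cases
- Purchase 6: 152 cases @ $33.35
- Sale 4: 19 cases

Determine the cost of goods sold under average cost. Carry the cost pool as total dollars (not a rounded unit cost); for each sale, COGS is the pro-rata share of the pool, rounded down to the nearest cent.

After Beginning: 203 on hand, pool $4,628.40 (≈ $22.8000 each)
After Purchase 1: 336 on hand, pool $7,707.35 (≈ $22.9385 each)
Sale 1, sell 246: 246/336 × $7,707.35 → $5,642.88
After Purchase 2: 182 on hand, pool $4,341.47 (≈ $23.8542 each)
After Purchase 3: 340 on hand, pool $8,220.37 (≈ $24.1776 each)
Sale 2, sell 210: 210/340 × $8,220.37 → $5,077.28
After Purchase 4: 421 on hand, pool $11,640.29 (≈ $27.6491 each)
After Purchase 5: 533 on hand, pool $14,462.69 (≈ $27.1345 each)
Sale 3, sell 406: 406/533 × $14,462.69 → $11,016.60
After Purchase 6: 279 on hand, pool $8,515.29 (≈ $30.5208 each)
Sale 4, sell 19: 19/279 × $8,515.29 → $579.89
Total COGS = $5,642.88 + $5,077.28 + $11,016.60 + $579.89 = $22,316.65
Ending inventory (cost pool remaining) = $7,935.40
Check: goods available $30,252.05 = COGS $22,316.65 + ending $7,935.40

COGS = $22,316.65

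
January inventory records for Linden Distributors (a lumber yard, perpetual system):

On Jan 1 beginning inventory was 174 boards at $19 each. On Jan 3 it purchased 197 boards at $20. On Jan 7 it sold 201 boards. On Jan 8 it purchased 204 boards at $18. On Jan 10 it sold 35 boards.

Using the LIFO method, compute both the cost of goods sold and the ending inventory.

COGS = $4,646; ending inventory = $6,272

Jan 7, 201 sold [LIFO — newest first]: 197 @ $20 + 4 @ $19 = $4,016
Jan 10, 35 sold [LIFO — newest first]: 35 @ $18 = $630
Total COGS = $4,016 + $630 = $4,646
Ending inventory: 170 @ $19 + 169 @ $18 = $6,272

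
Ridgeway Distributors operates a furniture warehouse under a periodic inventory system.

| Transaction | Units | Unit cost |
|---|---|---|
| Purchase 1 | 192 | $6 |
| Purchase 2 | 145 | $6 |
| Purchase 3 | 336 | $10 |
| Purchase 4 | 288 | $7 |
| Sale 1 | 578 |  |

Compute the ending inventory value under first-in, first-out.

Sale 1 (578) [FIFO — oldest first]: 192 @ $6 + 145 @ $6 + 241 @ $10 = $4,432
Ending inventory: 95 @ $10 + 288 @ $7 = $2,966
Check: goods available $7,398 = COGS $4,432 + ending $2,966

Ending inventory = $2,966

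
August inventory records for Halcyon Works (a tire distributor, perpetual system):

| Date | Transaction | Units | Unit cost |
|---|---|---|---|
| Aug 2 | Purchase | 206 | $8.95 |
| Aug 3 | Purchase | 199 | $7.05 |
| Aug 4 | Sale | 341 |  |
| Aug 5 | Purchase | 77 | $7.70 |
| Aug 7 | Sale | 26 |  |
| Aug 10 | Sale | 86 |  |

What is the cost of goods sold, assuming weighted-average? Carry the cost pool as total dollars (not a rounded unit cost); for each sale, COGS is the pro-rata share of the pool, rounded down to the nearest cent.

After Aug 2: 206 on hand, pool $1,843.70 (≈ $8.9500 each)
After Aug 3: 405 on hand, pool $3,246.65 (≈ $8.0164 each)
Aug 4, sell 341: 341/405 × $3,246.65 → $2,733.59
After Aug 5: 141 on hand, pool $1,105.96 (≈ $7.8437 each)
Aug 7, sell 26: 26/141 × $1,105.96 → $203.93
Aug 10, sell 86: 86/115 × $902.03 → $674.56
Total COGS = $2,733.59 + $203.93 + $674.56 = $3,612.08
Ending inventory (cost pool remaining) = $227.47

COGS = $3,612.08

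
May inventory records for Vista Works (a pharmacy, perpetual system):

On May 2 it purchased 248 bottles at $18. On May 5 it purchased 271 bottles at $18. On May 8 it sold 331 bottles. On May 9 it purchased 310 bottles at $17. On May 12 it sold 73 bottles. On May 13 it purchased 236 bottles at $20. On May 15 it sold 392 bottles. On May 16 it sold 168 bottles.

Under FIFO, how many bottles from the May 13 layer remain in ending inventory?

101

May 8, 331 sold [FIFO — oldest first]: 248 @ $18 + 83 @ $18 = $5,958
May 12, 73 sold [FIFO — oldest first]: 73 @ $18 = $1,314
May 15, 392 sold [FIFO — oldest first]: 115 @ $18 + 277 @ $17 = $6,779
May 16, 168 sold [FIFO — oldest first]: 33 @ $17 + 135 @ $20 = $3,261
Total COGS = $5,958 + $1,314 + $6,779 + $3,261 = $17,312
Ending inventory: 101 @ $20 = $2,020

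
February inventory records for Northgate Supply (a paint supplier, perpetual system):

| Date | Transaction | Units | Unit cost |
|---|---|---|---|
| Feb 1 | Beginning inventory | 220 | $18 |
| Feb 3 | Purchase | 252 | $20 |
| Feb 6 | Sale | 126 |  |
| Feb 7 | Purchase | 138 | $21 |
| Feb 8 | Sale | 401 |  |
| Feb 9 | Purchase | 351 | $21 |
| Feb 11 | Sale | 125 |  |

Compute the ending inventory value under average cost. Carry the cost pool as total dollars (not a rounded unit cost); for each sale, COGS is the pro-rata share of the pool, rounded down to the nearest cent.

Ending inventory = $6,407.38

After Feb 1: 220 on hand, pool $3,960.00 (≈ $18.0000 each)
After Feb 3: 472 on hand, pool $9,000.00 (≈ $19.0678 each)
Feb 6, sell 126: 126/472 × $9,000.00 → $2,402.54
After Feb 7: 484 on hand, pool $9,495.46 (≈ $19.6187 each)
Feb 8, sell 401: 401/484 × $9,495.46 → $7,867.10
After Feb 9: 434 on hand, pool $8,999.36 (≈ $20.7359 each)
Feb 11, sell 125: 125/434 × $8,999.36 → $2,591.98
Total COGS = $2,402.54 + $7,867.10 + $2,591.98 = $12,861.62
Ending inventory (cost pool remaining) = $6,407.38
Check: goods available $19,269.00 = COGS $12,861.62 + ending $6,407.38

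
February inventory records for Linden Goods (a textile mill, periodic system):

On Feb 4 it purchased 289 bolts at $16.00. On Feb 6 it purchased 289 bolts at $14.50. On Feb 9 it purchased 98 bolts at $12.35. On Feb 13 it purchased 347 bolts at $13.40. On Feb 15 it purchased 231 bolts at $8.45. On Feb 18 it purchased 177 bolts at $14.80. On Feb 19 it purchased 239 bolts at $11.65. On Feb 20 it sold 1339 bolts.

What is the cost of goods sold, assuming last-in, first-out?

COGS = $16,797.50

Feb 20, 1339 sold [LIFO — newest first]: 239 @ $11.65 + 177 @ $14.80 + 231 @ $8.45 + 347 @ $13.40 + 98 @ $12.35 + 247 @ $14.50 = $16,797.50
Ending inventory: 289 @ $16.00 + 42 @ $14.50 = $5,233.00
Check: goods available $22,030.50 = COGS $16,797.50 + ending $5,233.00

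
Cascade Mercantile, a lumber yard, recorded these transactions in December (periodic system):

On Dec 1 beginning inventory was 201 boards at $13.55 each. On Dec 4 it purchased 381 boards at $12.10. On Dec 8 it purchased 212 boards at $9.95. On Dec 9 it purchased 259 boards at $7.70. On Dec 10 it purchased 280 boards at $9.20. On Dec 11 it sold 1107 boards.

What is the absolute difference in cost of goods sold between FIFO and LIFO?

$946.85

FIFO COGS: 201 @ $13.55 + 381 @ $12.10 + 212 @ $9.95 + 259 @ $7.70 + 54 @ $9.20 = $11,934.15
LIFO COGS: 280 @ $9.20 + 259 @ $7.70 + 212 @ $9.95 + 356 @ $12.10 = $10,987.30
Difference = |$11,934.15 − $10,987.30| = $946.85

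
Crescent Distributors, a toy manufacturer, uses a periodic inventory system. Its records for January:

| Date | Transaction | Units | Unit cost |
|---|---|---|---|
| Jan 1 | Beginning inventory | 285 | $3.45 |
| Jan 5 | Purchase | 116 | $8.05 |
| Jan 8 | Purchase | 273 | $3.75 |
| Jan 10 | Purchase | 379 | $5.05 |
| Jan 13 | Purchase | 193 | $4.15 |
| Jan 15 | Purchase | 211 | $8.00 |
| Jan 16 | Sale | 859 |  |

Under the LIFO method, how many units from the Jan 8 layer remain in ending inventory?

197

Jan 16, 859 sold [LIFO — newest first]: 211 @ $8.00 + 193 @ $4.15 + 379 @ $5.05 + 76 @ $3.75 = $4,687.90
Ending inventory: 285 @ $3.45 + 116 @ $8.05 + 197 @ $3.75 = $2,655.80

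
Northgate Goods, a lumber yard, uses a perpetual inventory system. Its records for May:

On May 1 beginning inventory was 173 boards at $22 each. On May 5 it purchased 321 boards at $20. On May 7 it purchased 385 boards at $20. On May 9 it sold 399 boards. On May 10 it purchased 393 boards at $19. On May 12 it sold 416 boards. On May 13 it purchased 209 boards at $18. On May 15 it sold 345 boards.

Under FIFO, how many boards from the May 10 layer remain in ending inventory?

112

May 9, 399 sold [FIFO — oldest first]: 173 @ $22 + 226 @ $20 = $8,326
May 12, 416 sold [FIFO — oldest first]: 95 @ $20 + 321 @ $20 = $8,320
May 15, 345 sold [FIFO — oldest first]: 64 @ $20 + 281 @ $19 = $6,619
Total COGS = $8,326 + $8,320 + $6,619 = $23,265
Ending inventory: 112 @ $19 + 209 @ $18 = $5,890
Check: goods available $29,155 = COGS $23,265 + ending $5,890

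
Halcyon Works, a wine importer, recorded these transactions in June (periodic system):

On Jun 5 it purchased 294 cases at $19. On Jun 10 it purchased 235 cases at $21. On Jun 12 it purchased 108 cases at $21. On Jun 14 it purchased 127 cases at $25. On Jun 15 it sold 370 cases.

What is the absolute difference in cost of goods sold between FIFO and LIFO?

FIFO COGS: 294 @ $19 + 76 @ $21 = $7,182
LIFO COGS: 127 @ $25 + 108 @ $21 + 135 @ $21 = $8,278
Difference = |$7,182 − $8,278| = $1,096

$1,096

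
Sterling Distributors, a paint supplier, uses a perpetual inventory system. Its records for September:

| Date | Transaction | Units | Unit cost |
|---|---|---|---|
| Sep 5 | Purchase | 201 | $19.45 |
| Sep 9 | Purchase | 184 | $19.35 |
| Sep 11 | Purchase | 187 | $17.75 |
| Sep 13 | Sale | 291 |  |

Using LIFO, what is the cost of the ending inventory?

Ending inventory = $5,457.45

Sep 13, 291 sold [LIFO — newest first]: 187 @ $17.75 + 104 @ $19.35 = $5,331.65
Ending inventory: 201 @ $19.45 + 80 @ $19.35 = $5,457.45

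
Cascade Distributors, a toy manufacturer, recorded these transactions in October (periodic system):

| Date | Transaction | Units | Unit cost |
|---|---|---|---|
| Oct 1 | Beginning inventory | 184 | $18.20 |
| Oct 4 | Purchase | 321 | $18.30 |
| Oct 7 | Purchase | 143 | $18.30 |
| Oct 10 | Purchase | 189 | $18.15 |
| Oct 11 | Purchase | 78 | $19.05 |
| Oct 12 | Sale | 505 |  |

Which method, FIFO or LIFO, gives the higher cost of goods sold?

FIFO COGS: 184 @ $18.20 + 321 @ $18.30 = $9,223.10
LIFO COGS: 78 @ $19.05 + 189 @ $18.15 + 143 @ $18.30 + 95 @ $18.30 = $9,271.65

LIFO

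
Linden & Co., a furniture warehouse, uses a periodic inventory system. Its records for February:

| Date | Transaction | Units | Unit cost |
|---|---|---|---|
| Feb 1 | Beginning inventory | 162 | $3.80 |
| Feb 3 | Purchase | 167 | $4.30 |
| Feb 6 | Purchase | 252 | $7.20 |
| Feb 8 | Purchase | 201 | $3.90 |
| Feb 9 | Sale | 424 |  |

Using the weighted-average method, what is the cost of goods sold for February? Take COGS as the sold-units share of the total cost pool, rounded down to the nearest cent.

COGS = $2,131.92

Feb 9, sell 424: 424/782 × $3,932.00 → $2,131.92
Ending inventory (cost pool remaining) = $1,800.08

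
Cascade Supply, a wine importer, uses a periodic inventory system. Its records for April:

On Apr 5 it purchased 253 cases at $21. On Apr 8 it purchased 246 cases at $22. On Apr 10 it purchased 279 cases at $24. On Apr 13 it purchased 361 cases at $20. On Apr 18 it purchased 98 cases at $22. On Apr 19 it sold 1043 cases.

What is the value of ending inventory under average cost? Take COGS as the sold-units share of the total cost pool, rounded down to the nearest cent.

Apr 19, sell 1043: 1043/1237 × $26,797.00 → $22,594.39
Ending inventory (cost pool remaining) = $4,202.61

Ending inventory = $4,202.61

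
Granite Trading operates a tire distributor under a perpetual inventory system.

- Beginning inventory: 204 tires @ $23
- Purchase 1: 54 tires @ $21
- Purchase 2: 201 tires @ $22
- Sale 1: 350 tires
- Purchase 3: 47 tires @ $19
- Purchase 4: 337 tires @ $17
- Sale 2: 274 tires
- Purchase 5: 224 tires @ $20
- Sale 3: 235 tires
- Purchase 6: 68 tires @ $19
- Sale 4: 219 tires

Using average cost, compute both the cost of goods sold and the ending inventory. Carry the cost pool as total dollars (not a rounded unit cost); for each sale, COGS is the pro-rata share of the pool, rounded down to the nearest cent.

After Beginning: 204 on hand, pool $4,692.00 (≈ $23.0000 each)
After Purchase 1: 258 on hand, pool $5,826.00 (≈ $22.5814 each)
After Purchase 2: 459 on hand, pool $10,248.00 (≈ $22.3268 each)
Sale 1, sell 350: 350/459 × $10,248.00 → $7,814.37
After Purchase 3: 156 on hand, pool $3,326.63 (≈ $21.3246 each)
After Purchase 4: 493 on hand, pool $9,055.63 (≈ $18.3684 each)
Sale 2, sell 274: 274/493 × $9,055.63 → $5,032.94
After Purchase 5: 443 on hand, pool $8,502.69 (≈ $19.1934 each)
Sale 3, sell 235: 235/443 × $8,502.69 → $4,510.45
After Purchase 6: 276 on hand, pool $5,284.24 (≈ $19.1458 each)
Sale 4, sell 219: 219/276 × $5,284.24 → $4,192.92
Total COGS = $7,814.37 + $5,032.94 + $4,510.45 + $4,192.92 = $21,550.68
Ending inventory (cost pool remaining) = $1,091.32

COGS = $21,550.68; ending inventory = $1,091.32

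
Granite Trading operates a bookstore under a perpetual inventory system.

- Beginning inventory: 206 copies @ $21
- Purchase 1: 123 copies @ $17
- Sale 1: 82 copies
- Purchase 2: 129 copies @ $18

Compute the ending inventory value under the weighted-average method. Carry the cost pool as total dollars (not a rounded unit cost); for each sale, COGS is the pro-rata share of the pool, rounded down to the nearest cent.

Ending inventory = $7,139.63

After Beginning: 206 on hand, pool $4,326.00 (≈ $21.0000 each)
After Purchase 1: 329 on hand, pool $6,417.00 (≈ $19.5046 each)
Sale 1, sell 82: 82/329 × $6,417.00 → $1,599.37
After Purchase 2: 376 on hand, pool $7,139.63 (≈ $18.9884 each)
Ending inventory (cost pool remaining) = $7,139.63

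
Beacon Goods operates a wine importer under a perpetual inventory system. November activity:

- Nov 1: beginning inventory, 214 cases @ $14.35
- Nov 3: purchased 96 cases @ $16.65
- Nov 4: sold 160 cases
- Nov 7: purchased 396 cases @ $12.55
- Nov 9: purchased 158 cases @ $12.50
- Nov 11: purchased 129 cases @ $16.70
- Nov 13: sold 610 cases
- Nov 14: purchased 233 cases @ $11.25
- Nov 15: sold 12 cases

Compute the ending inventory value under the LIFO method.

Ending inventory = $5,554.90

Nov 4, 160 sold [LIFO — newest first]: 96 @ $16.65 + 64 @ $14.35 = $2,516.80
Nov 13, 610 sold [LIFO — newest first]: 129 @ $16.70 + 158 @ $12.50 + 323 @ $12.55 = $8,182.95
Nov 15, 12 sold [LIFO — newest first]: 12 @ $11.25 = $135.00
Total COGS = $2,516.80 + $8,182.95 + $135.00 = $10,834.75
Ending inventory: 150 @ $14.35 + 73 @ $12.55 + 221 @ $11.25 = $5,554.90
Check: goods available $16,389.65 = COGS $10,834.75 + ending $5,554.90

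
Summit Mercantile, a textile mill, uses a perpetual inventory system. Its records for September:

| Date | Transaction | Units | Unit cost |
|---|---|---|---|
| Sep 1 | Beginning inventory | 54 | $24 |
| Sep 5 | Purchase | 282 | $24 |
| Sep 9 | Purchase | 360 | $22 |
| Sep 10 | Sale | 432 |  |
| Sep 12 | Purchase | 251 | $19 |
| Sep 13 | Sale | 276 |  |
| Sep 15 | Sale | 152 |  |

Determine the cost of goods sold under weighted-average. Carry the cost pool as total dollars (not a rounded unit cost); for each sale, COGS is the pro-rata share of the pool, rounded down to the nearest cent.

COGS = $18,923.14

After Sep 1: 54 on hand, pool $1,296.00 (≈ $24.0000 each)
After Sep 5: 336 on hand, pool $8,064.00 (≈ $24.0000 each)
After Sep 9: 696 on hand, pool $15,984.00 (≈ $22.9655 each)
Sep 10, sell 432: 432/696 × $15,984.00 → $9,921.10
After Sep 12: 515 on hand, pool $10,831.90 (≈ $21.0328 each)
Sep 13, sell 276: 276/515 × $10,831.90 → $5,805.05
Sep 15, sell 152: 152/239 × $5,026.85 → $3,196.99
Total COGS = $9,921.10 + $5,805.05 + $3,196.99 = $18,923.14
Ending inventory (cost pool remaining) = $1,829.86
Check: goods available $20,753.00 = COGS $18,923.14 + ending $1,829.86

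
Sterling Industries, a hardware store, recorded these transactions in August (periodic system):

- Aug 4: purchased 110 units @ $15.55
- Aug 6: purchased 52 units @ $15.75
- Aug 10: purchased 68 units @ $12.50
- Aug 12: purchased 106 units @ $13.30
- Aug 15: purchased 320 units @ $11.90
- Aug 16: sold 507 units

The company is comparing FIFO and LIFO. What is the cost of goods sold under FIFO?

COGS = $6,824.20

FIFO COGS: 110 @ $15.55 + 52 @ $15.75 + 68 @ $12.50 + 106 @ $13.30 + 171 @ $11.90 = $6,824.20
LIFO COGS: 320 @ $11.90 + 106 @ $13.30 + 68 @ $12.50 + 13 @ $15.75 = $6,272.55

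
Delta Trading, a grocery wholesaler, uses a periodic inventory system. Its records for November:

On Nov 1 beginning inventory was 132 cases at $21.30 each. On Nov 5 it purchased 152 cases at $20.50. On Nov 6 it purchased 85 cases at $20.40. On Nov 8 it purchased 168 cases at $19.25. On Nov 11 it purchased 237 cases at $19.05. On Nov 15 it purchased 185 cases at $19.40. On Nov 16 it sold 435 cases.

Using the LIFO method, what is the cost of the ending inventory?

Ending inventory = $10,645.35

Nov 16, 435 sold [LIFO — newest first]: 185 @ $19.40 + 237 @ $19.05 + 13 @ $19.25 = $8,354.10
Ending inventory: 132 @ $21.30 + 152 @ $20.50 + 85 @ $20.40 + 155 @ $19.25 = $10,645.35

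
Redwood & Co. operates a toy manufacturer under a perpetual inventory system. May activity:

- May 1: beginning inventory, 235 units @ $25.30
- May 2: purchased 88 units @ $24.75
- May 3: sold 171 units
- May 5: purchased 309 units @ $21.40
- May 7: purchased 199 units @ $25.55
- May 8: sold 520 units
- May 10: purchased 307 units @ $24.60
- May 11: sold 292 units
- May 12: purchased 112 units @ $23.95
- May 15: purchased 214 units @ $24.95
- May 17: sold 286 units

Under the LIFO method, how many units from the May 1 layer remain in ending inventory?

140

May 3, 171 sold [LIFO — newest first]: 88 @ $24.75 + 83 @ $25.30 = $4,277.90
May 8, 520 sold [LIFO — newest first]: 199 @ $25.55 + 309 @ $21.40 + 12 @ $25.30 = $12,000.65
May 11, 292 sold [LIFO — newest first]: 292 @ $24.60 = $7,183.20
May 17, 286 sold [LIFO — newest first]: 214 @ $24.95 + 72 @ $23.95 = $7,063.70
Total COGS = $4,277.90 + $12,000.65 + $7,183.20 + $7,063.70 = $30,525.45
Ending inventory: 140 @ $25.30 + 15 @ $24.60 + 40 @ $23.95 = $4,869.00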